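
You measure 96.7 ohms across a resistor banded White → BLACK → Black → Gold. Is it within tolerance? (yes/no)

no

White → 9 (first significant figure)
Black → 0 (second significant figure)
Black → ×1 multiplier
Gold → ±5% tolerance
90 × 1 = 90 Ω
Allowed range: 85.5 Ω to 94.5 Ω.
96.7 ohms lies outside that range.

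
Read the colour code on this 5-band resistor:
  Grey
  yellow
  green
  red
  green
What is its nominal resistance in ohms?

84500 Ω

Grey → 8 (first significant figure)
Yellow → 4 (second significant figure)
Green → 5 (third significant figure)
Red → ×10^2 multiplier
845 × 100 = 84500 Ω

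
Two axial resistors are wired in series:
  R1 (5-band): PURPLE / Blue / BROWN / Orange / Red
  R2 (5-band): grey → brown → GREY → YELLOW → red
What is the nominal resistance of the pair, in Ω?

8941000 Ω

R1: violet, blue, brown → 761; orange ×10^3 → 761000 Ω.
R2: grey, brown, grey → 818; yellow ×10^4 → 8180000 Ω.
Series: 761000 + 8180000 = 8941000 Ω.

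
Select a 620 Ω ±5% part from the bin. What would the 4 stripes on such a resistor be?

620 Ω = 62 × 10^1.
6 → blue
2 → red
Multiplier 10^1 → brown.
±5% tolerance → gold.

blue, red, brown, gold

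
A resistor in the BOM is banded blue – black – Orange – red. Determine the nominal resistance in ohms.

Blue → 6 (first significant figure)
Black → 0 (second significant figure)
Orange → ×10^3 multiplier
60 × 1000 = 60000 Ω

60000 Ω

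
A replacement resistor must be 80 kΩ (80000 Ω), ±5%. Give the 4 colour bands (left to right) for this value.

80000 Ω = 80 × 10^3.
8 → grey
0 → black
Multiplier 10^3 → orange.
±5% tolerance → gold.

grey, black, orange, gold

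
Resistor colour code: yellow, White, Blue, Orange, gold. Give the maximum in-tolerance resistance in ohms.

520800 Ω

Yellow → 4 (first significant figure)
White → 9 (second significant figure)
Blue → 6 (third significant figure)
Orange → ×10^3 multiplier
Gold → ±5% tolerance
496 × 1000 = 496000 Ω
Maximum = 496000 × (1 + 5/100) = 520800 Ω.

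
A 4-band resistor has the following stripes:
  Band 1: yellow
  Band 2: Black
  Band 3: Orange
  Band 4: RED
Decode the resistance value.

40000 Ω

Yellow → 4 (first significant figure)
Black → 0 (second significant figure)
Orange → ×10^3 multiplier
40 × 1000 = 40000 Ω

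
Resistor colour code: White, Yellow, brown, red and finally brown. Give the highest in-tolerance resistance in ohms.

White → 9 (first significant figure)
Yellow → 4 (second significant figure)
Brown → 1 (third significant figure)
Red → ×10^2 multiplier
Brown → ±1% tolerance
941 × 100 = 94100 Ω
Highest = 94100 × (1 + 1/100) = 95041 Ω.

95041 Ω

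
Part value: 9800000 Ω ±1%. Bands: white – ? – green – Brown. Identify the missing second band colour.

grey

9800000 Ω = 98 × 10^5.
The second band gives digit 8 of the significand, and 8 is grey.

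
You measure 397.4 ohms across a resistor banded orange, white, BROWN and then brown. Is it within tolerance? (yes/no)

no

Orange → 3 (first significant figure)
White → 9 (second significant figure)
Brown → ×10 multiplier
Brown → ±1% tolerance
39 × 10 = 390 Ω
Allowed range: 386.1 Ω to 393.9 Ω.
397.4 ohms lies outside that range.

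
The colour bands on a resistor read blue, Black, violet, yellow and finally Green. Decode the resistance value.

6070000 Ω

Blue → 6 (first significant figure)
Black → 0 (second significant figure)
Violet → 7 (third significant figure)
Yellow → ×10^4 multiplier
607 × 10000 = 6070000 Ω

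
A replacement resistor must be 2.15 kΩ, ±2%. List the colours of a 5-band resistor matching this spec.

red, brown, green, brown, red

2150 Ω = 215 × 10^1.
2 → red
1 → brown
5 → green
Multiplier 10^1 → brown.
±2% tolerance → red.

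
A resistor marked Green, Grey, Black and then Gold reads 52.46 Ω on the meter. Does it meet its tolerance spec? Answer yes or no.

no

Green → 5 (first significant figure)
Grey → 8 (second significant figure)
Black → ×1 multiplier
Gold → ±5% tolerance
58 × 1 = 58 Ω
Allowed range: 55.1 Ω to 60.9 Ω.
52.46 Ω lies outside that range.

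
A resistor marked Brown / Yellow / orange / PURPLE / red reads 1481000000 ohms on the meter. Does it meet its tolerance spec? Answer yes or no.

no

Brown → 1 (first significant figure)
Yellow → 4 (second significant figure)
Orange → 3 (third significant figure)
Violet → ×10^7 multiplier
Red → ±2% tolerance
143 × 10000000 = 1430000000 Ω
Allowed range: 1401400000 Ω to 1458600000 Ω.
1481000000 ohms lies outside that range.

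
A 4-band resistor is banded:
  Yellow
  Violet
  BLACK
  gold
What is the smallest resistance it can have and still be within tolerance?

Yellow → 4 (first significant figure)
Violet → 7 (second significant figure)
Black → ×1 multiplier
Gold → ±5% tolerance
47 × 1 = 47 Ω
Smallest = 47 × (1 − 5/100) = 44.65 Ω.

44.65 Ω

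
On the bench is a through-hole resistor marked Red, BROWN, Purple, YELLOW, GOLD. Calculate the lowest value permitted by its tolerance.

Red → 2 (first significant figure)
Brown → 1 (second significant figure)
Violet → 7 (third significant figure)
Yellow → ×10^4 multiplier
Gold → ±5% tolerance
217 × 10000 = 2170000 Ω
Lowest = 2170000 × (1 − 5/100) = 2061500 Ω.

2061500 Ω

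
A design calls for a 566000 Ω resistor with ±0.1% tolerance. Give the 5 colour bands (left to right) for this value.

566000 Ω = 566 × 10^3.
5 → green
6 → blue
6 → blue
Multiplier 10^3 → orange.
±0.1% tolerance → violet.

green, blue, blue, orange, violet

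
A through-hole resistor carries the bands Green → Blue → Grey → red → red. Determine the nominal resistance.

56800 Ω

Green → 5 (first significant figure)
Blue → 6 (second significant figure)
Grey → 8 (third significant figure)
Red → ×10^2 multiplier
568 × 100 = 56800 Ω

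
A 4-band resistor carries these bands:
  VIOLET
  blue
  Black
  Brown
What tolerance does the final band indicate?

±1%

The last band, brown, is the tolerance band.
Brown corresponds to ±1%.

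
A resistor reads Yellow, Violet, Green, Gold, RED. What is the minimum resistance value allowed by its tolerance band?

Yellow → 4 (first significant figure)
Violet → 7 (second significant figure)
Green → 5 (third significant figure)
Gold → ×0.1 multiplier
Red → ±2% tolerance
475 × 0.1 = 47.5 Ω
Minimum = 47.5 × (1 − 2/100) = 46.55 Ω.

46.55 Ω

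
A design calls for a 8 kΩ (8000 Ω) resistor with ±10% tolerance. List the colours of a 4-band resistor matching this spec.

grey, black, red, silver

8000 Ω = 80 × 10^2.
8 → grey
0 → black
Multiplier 10^2 → red.
±10% tolerance → silver.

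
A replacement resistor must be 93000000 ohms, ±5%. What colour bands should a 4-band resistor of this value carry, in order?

93000000 Ω = 93 × 10^6.
9 → white
3 → orange
Multiplier 10^6 → blue.
±5% tolerance → gold.

white, orange, blue, gold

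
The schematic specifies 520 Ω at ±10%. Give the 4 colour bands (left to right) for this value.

green, red, brown, silver

520 Ω = 52 × 10^1.
5 → green
2 → red
Multiplier 10^1 → brown.
±10% tolerance → silver.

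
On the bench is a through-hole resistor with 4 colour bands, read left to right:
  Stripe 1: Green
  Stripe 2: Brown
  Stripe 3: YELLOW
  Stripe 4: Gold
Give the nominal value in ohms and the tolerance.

Green → 5 (first significant figure)
Brown → 1 (second significant figure)
Yellow → ×10^4 multiplier
Gold → ±5% tolerance
51 × 10000 = 510000 Ω

510000 Ω ±5%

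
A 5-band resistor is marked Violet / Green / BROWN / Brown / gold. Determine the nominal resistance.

7510 Ω

Violet → 7 (first significant figure)
Green → 5 (second significant figure)
Brown → 1 (third significant figure)
Brown → ×10 multiplier
751 × 10 = 7510 Ω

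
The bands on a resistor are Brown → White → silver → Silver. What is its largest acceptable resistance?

0.209 Ω

Brown → 1 (first significant figure)
White → 9 (second significant figure)
Silver → ×0.01 multiplier
Silver → ±10% tolerance
19 × 0.01 = 0.19 Ω
Largest = 0.19 × (1 + 10/100) = 0.209 Ω.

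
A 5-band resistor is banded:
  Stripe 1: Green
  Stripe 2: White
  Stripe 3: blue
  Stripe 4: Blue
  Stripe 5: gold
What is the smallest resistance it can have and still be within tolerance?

Green → 5 (first significant figure)
White → 9 (second significant figure)
Blue → 6 (third significant figure)
Blue → ×10^6 multiplier
Gold → ±5% tolerance
596 × 1000000 = 596000000 Ω
Smallest = 596000000 × (1 − 5/100) = 566200000 Ω.

566200000 Ω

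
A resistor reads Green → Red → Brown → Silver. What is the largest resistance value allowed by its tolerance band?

572 Ω

Green → 5 (first significant figure)
Red → 2 (second significant figure)
Brown → ×10 multiplier
Silver → ±10% tolerance
52 × 10 = 520 Ω
Largest = 520 × (1 + 10/100) = 572 Ω.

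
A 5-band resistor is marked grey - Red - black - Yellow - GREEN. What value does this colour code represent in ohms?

8200000 Ω

Grey → 8 (first significant figure)
Red → 2 (second significant figure)
Black → 0 (third significant figure)
Yellow → ×10^4 multiplier
820 × 10000 = 8200000 Ω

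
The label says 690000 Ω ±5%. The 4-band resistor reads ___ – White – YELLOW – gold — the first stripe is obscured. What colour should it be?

690000 Ω = 69 × 10^4.
The first band gives digit 6 of the significand, and 6 is blue.

blue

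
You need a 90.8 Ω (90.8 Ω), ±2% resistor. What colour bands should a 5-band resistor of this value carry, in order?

90.8 Ω = 908 × 10^-1.
9 → white
0 → black
8 → grey
Multiplier 10^-1 → gold.
±2% tolerance → red.

white, black, grey, gold, red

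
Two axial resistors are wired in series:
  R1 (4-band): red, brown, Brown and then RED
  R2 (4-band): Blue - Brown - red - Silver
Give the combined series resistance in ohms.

R1: red, brown → 21; brown ×10 → 210 Ω.
R2: blue, brown → 61; red ×10^2 → 6100 Ω.
Series: 210 + 6100 = 6310 Ω.

6310 Ω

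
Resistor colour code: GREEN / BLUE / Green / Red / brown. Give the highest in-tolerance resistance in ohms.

Green → 5 (first significant figure)
Blue → 6 (second significant figure)
Green → 5 (third significant figure)
Red → ×10^2 multiplier
Brown → ±1% tolerance
565 × 100 = 56500 Ω
Highest = 56500 × (1 + 1/100) = 57065 Ω.

57065 Ω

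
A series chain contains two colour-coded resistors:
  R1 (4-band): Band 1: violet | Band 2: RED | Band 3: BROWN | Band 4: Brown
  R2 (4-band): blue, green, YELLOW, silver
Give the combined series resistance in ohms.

650720 Ω

R1: violet, red → 72; brown ×10 → 720 Ω.
R2: blue, green → 65; yellow ×10^4 → 650000 Ω.
Series: 720 + 650000 = 650720 Ω.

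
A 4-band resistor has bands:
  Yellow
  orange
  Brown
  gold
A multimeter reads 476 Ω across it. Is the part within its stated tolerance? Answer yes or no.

no

Yellow → 4 (first significant figure)
Orange → 3 (second significant figure)
Brown → ×10 multiplier
Gold → ±5% tolerance
43 × 10 = 430 Ω
Allowed range: 408.5 Ω to 451.5 Ω.
476 Ω lies outside that range.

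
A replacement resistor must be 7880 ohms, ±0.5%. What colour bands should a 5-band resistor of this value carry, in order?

7880 Ω = 788 × 10^1.
7 → violet
8 → grey
8 → grey
Multiplier 10^1 → brown.
±0.5% tolerance → green.

violet, grey, grey, brown, green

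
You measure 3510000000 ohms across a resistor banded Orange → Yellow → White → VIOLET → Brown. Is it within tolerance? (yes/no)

Orange → 3 (first significant figure)
Yellow → 4 (second significant figure)
White → 9 (third significant figure)
Violet → ×10^7 multiplier
Brown → ±1% tolerance
349 × 10000000 = 3490000000 Ω
Allowed range: 3455100000 Ω to 3524900000 Ω.
3510000000 ohms lies inside that range.

yes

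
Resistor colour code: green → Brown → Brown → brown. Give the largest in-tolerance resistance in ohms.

515.1 Ω

Green → 5 (first significant figure)
Brown → 1 (second significant figure)
Brown → ×10 multiplier
Brown → ±1% tolerance
51 × 10 = 510 Ω
Largest = 510 × (1 + 1/100) = 515.1 Ω.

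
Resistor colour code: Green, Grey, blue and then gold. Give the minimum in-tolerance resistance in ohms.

Green → 5 (first significant figure)
Grey → 8 (second significant figure)
Blue → ×10^6 multiplier
Gold → ±5% tolerance
58 × 1000000 = 58000000 Ω
Minimum = 58000000 × (1 − 5/100) = 55100000 Ω.

55100000 Ω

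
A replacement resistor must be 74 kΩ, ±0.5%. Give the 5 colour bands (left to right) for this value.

74000 Ω = 740 × 10^2.
7 → violet
4 → yellow
0 → black
Multiplier 10^2 → red.
±0.5% tolerance → green.

violet, yellow, black, red, green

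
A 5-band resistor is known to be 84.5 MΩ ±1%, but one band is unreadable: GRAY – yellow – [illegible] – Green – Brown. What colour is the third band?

green

84500000 Ω = 845 × 10^5.
The third band gives digit 5 of the significand, and 5 is green.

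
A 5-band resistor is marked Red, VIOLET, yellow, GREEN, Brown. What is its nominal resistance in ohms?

27400000 Ω

Red → 2 (first significant figure)
Violet → 7 (second significant figure)
Yellow → 4 (third significant figure)
Green → ×10^5 multiplier
274 × 100000 = 27400000 Ω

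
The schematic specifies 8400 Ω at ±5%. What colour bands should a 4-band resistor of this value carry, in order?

8400 Ω = 84 × 10^2.
8 → grey
4 → yellow
Multiplier 10^2 → red.
±5% tolerance → gold.

grey, yellow, red, gold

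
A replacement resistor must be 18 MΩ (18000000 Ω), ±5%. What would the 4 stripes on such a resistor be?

18000000 Ω = 18 × 10^6.
1 → brown
8 → grey
Multiplier 10^6 → blue.
±5% tolerance → gold.

brown, grey, blue, gold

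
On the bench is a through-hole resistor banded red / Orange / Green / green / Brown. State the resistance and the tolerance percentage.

23500000 Ω ±1%

Red → 2 (first significant figure)
Orange → 3 (second significant figure)
Green → 5 (third significant figure)
Green → ×10^5 multiplier
Brown → ±1% tolerance
235 × 100000 = 23500000 Ω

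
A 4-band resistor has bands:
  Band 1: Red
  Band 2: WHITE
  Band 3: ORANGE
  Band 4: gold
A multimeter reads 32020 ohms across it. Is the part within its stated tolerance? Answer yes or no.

Red → 2 (first significant figure)
White → 9 (second significant figure)
Orange → ×10^3 multiplier
Gold → ±5% tolerance
29 × 1000 = 29000 Ω
Allowed range: 27550 Ω to 30450 Ω.
32020 ohms lies outside that range.

no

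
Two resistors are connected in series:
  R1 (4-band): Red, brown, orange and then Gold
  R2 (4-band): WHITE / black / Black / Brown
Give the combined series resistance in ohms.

21090 Ω

R1: red, brown → 21; orange ×10^3 → 21000 Ω.
R2: white, black → 90; black ×1 → 90 Ω.
Series: 21000 + 90 = 21090 Ω.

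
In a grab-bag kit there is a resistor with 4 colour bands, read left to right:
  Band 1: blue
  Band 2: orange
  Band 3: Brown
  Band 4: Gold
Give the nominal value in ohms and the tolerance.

630 Ω ±5%

Blue → 6 (first significant figure)
Orange → 3 (second significant figure)
Brown → ×10 multiplier
Gold → ±5% tolerance
63 × 10 = 630 Ω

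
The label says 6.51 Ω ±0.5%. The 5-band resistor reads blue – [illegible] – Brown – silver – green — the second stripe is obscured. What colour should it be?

6.51 Ω = 651 × 10^-2.
The second band gives digit 5 of the significand, and 5 is green.

green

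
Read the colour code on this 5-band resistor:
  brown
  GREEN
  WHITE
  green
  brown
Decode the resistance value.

Brown → 1 (first significant figure)
Green → 5 (second significant figure)
White → 9 (third significant figure)
Green → ×10^5 multiplier
159 × 100000 = 15900000 Ω

15900000 Ω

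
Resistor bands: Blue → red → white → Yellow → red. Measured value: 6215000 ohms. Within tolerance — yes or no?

yes

Blue → 6 (first significant figure)
Red → 2 (second significant figure)
White → 9 (third significant figure)
Yellow → ×10^4 multiplier
Red → ±2% tolerance
629 × 10000 = 6290000 Ω
Allowed range: 6164200 Ω to 6415800 Ω.
6215000 ohms lies inside that range.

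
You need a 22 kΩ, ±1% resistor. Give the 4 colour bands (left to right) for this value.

red, red, orange, brown

22000 Ω = 22 × 10^3.
2 → red
2 → red
Multiplier 10^3 → orange.
±1% tolerance → brown.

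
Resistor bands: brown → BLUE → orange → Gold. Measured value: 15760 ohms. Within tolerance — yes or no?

Brown → 1 (first significant figure)
Blue → 6 (second significant figure)
Orange → ×10^3 multiplier
Gold → ±5% tolerance
16 × 1000 = 16000 Ω
Allowed range: 15200 Ω to 16800 Ω.
15760 ohms lies inside that range.

yes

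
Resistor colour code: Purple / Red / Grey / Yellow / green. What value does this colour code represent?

Violet → 7 (first significant figure)
Red → 2 (second significant figure)
Grey → 8 (third significant figure)
Yellow → ×10^4 multiplier
728 × 10000 = 7280000 Ω

7280000 Ω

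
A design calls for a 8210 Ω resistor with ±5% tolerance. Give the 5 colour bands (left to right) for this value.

grey, red, brown, brown, gold

8210 Ω = 821 × 10^1.
8 → grey
2 → red
1 → brown
Multiplier 10^1 → brown.
±5% tolerance → gold.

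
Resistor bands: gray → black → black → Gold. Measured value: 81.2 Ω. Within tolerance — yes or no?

Grey → 8 (first significant figure)
Black → 0 (second significant figure)
Black → ×1 multiplier
Gold → ±5% tolerance
80 × 1 = 80 Ω
Allowed range: 76 Ω to 84 Ω.
81.2 Ω lies inside that range.

yes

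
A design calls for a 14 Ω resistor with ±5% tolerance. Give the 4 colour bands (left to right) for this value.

brown, yellow, black, gold

14 Ω = 14 × 10^0.
1 → brown
4 → yellow
Multiplier 10^0 → black.
±5% tolerance → gold.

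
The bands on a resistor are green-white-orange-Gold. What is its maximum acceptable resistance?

Green → 5 (first significant figure)
White → 9 (second significant figure)
Orange → ×10^3 multiplier
Gold → ±5% tolerance
59 × 1000 = 59000 Ω
Maximum = 59000 × (1 + 5/100) = 61950 Ω.

61950 Ω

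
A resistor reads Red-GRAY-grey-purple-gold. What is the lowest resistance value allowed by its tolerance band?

Red → 2 (first significant figure)
Grey → 8 (second significant figure)
Grey → 8 (third significant figure)
Violet → ×10^7 multiplier
Gold → ±5% tolerance
288 × 10000000 = 2880000000 Ω
Lowest = 2880000000 × (1 − 5/100) = 2736000000 Ω.

2736000000 Ω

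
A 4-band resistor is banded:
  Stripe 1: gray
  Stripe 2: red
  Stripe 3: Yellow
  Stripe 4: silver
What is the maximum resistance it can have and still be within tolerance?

Grey → 8 (first significant figure)
Red → 2 (second significant figure)
Yellow → ×10^4 multiplier
Silver → ±10% tolerance
82 × 10000 = 820000 Ω
Maximum = 820000 × (1 + 10/100) = 902000 Ω.

902000 Ω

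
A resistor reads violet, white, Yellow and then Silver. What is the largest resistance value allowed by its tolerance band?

Violet → 7 (first significant figure)
White → 9 (second significant figure)
Yellow → ×10^4 multiplier
Silver → ±10% tolerance
79 × 10000 = 790000 Ω
Largest = 790000 × (1 + 10/100) = 869000 Ω.

869000 Ω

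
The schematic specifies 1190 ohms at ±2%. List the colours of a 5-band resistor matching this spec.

1190 Ω = 119 × 10^1.
1 → brown
1 → brown
9 → white
Multiplier 10^1 → brown.
±2% tolerance → red.

brown, brown, white, brown, red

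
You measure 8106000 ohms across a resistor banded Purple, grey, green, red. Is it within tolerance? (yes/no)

no

Violet → 7 (first significant figure)
Grey → 8 (second significant figure)
Green → ×10^5 multiplier
Red → ±2% tolerance
78 × 100000 = 7800000 Ω
Allowed range: 7644000 Ω to 7956000 Ω.
8106000 ohms lies outside that range.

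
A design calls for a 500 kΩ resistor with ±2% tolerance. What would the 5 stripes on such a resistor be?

500000 Ω = 500 × 10^3.
5 → green
0 → black
0 → black
Multiplier 10^3 → orange.
±2% tolerance → red.

green, black, black, orange, red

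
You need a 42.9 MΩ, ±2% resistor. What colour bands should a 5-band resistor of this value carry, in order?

42900000 Ω = 429 × 10^5.
4 → yellow
2 → red
9 → white
Multiplier 10^5 → green.
±2% tolerance → red.

yellow, red, white, green, red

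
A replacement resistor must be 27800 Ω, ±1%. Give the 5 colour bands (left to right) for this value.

red, violet, grey, red, brown

27800 Ω = 278 × 10^2.
2 → red
7 → violet
8 → grey
Multiplier 10^2 → red.
±1% tolerance → brown.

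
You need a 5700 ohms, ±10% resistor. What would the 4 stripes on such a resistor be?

5700 Ω = 57 × 10^2.
5 → green
7 → violet
Multiplier 10^2 → red.
±10% tolerance → silver.

green, violet, red, silver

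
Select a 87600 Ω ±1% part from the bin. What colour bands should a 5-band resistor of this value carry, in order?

87600 Ω = 876 × 10^2.
8 → grey
7 → violet
6 → blue
Multiplier 10^2 → red.
±1% tolerance → brown.

grey, violet, blue, red, brown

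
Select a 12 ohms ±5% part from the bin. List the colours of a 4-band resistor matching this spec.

brown, red, black, gold

12 Ω = 12 × 10^0.
1 → brown
2 → red
Multiplier 10^0 → black.
±5% tolerance → gold.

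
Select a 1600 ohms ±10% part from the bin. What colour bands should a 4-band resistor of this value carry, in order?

1600 Ω = 16 × 10^2.
1 → brown
6 → blue
Multiplier 10^2 → red.
±10% tolerance → silver.

brown, blue, red, silver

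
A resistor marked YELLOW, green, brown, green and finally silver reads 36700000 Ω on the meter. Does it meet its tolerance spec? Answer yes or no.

no

Yellow → 4 (first significant figure)
Green → 5 (second significant figure)
Brown → 1 (third significant figure)
Green → ×10^5 multiplier
Silver → ±10% tolerance
451 × 100000 = 45100000 Ω
Allowed range: 40590000 Ω to 49610000 Ω.
36700000 Ω lies outside that range.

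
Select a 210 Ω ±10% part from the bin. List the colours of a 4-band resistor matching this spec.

red, brown, brown, silver

210 Ω = 21 × 10^1.
2 → red
1 → brown
Multiplier 10^1 → brown.
±10% tolerance → silver.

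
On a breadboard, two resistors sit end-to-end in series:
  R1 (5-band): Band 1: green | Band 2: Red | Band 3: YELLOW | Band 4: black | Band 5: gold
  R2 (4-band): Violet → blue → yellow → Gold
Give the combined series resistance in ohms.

R1: green, red, yellow → 524; black ×1 → 524 Ω.
R2: violet, blue → 76; yellow ×10^4 → 760000 Ω.
Series: 524 + 760000 = 760524 Ω.

760524 Ω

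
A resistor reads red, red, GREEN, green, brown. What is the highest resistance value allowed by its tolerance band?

22725000 Ω

Red → 2 (first significant figure)
Red → 2 (second significant figure)
Green → 5 (third significant figure)
Green → ×10^5 multiplier
Brown → ±1% tolerance
225 × 100000 = 22500000 Ω
Highest = 22500000 × (1 + 1/100) = 22725000 Ω.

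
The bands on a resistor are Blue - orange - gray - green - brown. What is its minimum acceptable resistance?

63162000 Ω

Blue → 6 (first significant figure)
Orange → 3 (second significant figure)
Grey → 8 (third significant figure)
Green → ×10^5 multiplier
Brown → ±1% tolerance
638 × 100000 = 63800000 Ω
Minimum = 63800000 × (1 − 1/100) = 63162000 Ω.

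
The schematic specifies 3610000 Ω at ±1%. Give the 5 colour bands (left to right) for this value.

orange, blue, brown, yellow, brown

3610000 Ω = 361 × 10^4.
3 → orange
6 → blue
1 → brown
Multiplier 10^4 → yellow.
±1% tolerance → brown.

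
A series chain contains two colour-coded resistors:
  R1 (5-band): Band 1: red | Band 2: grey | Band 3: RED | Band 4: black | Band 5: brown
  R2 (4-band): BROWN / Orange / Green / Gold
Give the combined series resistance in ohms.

R1: red, grey, red → 282; black ×1 → 282 Ω.
R2: brown, orange → 13; green ×10^5 → 1300000 Ω.
Series: 282 + 1300000 = 1300282 Ω.

1300282 Ω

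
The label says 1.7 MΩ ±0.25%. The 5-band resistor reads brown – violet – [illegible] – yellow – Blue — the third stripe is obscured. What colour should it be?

1700000 Ω = 170 × 10^4.
The third band gives digit 0 of the significand, and 0 is black.

black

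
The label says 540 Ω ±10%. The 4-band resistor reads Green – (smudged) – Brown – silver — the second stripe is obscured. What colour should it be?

540 Ω = 54 × 10^1.
The second band gives digit 4 of the significand, and 4 is yellow.

yellow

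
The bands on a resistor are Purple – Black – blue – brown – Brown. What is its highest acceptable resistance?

Violet → 7 (first significant figure)
Black → 0 (second significant figure)
Blue → 6 (third significant figure)
Brown → ×10 multiplier
Brown → ±1% tolerance
706 × 10 = 7060 Ω
Highest = 7060 × (1 + 1/100) = 7130.6 Ω.

7130.6 Ω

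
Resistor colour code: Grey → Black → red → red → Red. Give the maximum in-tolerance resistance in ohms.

81804 Ω

Grey → 8 (first significant figure)
Black → 0 (second significant figure)
Red → 2 (third significant figure)
Red → ×10^2 multiplier
Red → ±2% tolerance
802 × 100 = 80200 Ω
Maximum = 80200 × (1 + 2/100) = 81804 Ω.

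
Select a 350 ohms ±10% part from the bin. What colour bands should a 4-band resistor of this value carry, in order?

350 Ω = 35 × 10^1.
3 → orange
5 → green
Multiplier 10^1 → brown.
±10% tolerance → silver.

orange, green, brown, silver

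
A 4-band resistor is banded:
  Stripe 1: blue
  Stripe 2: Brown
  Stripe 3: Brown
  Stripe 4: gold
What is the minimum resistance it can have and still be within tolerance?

Blue → 6 (first significant figure)
Brown → 1 (second significant figure)
Brown → ×10 multiplier
Gold → ±5% tolerance
61 × 10 = 610 Ω
Minimum = 610 × (1 − 5/100) = 579.5 Ω.

579.5 Ω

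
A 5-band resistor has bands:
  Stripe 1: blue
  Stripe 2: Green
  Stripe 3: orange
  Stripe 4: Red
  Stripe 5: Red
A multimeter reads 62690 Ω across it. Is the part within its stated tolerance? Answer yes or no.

no

Blue → 6 (first significant figure)
Green → 5 (second significant figure)
Orange → 3 (third significant figure)
Red → ×10^2 multiplier
Red → ±2% tolerance
653 × 100 = 65300 Ω
Allowed range: 63994 Ω to 66606 Ω.
62690 Ω lies outside that range.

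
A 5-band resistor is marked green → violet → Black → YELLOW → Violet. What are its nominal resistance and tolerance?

Green → 5 (first significant figure)
Violet → 7 (second significant figure)
Black → 0 (third significant figure)
Yellow → ×10^4 multiplier
Violet → ±0.1% tolerance
570 × 10000 = 5700000 Ω

5700000 Ω ±0.1%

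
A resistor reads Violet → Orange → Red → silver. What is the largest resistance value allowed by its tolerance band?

Violet → 7 (first significant figure)
Orange → 3 (second significant figure)
Red → ×10^2 multiplier
Silver → ±10% tolerance
73 × 100 = 7300 Ω
Largest = 7300 × (1 + 10/100) = 8030 Ω.

8030 Ω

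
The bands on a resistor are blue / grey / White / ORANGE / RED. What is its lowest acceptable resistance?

Blue → 6 (first significant figure)
Grey → 8 (second significant figure)
White → 9 (third significant figure)
Orange → ×10^3 multiplier
Red → ±2% tolerance
689 × 1000 = 689000 Ω
Lowest = 689000 × (1 − 2/100) = 675220 Ω.

675220 Ω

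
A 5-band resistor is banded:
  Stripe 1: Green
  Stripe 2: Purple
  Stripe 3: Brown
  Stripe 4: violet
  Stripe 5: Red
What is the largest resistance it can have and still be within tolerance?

5824200000 Ω

Green → 5 (first significant figure)
Violet → 7 (second significant figure)
Brown → 1 (third significant figure)
Violet → ×10^7 multiplier
Red → ±2% tolerance
571 × 10000000 = 5710000000 Ω
Largest = 5710000000 × (1 + 2/100) = 5824200000 Ω.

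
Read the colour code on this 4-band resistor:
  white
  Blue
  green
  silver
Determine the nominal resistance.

9600000 Ω

White → 9 (first significant figure)
Blue → 6 (second significant figure)
Green → ×10^5 multiplier
96 × 100000 = 9600000 Ω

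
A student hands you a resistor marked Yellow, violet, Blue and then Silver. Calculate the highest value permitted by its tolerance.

Yellow → 4 (first significant figure)
Violet → 7 (second significant figure)
Blue → ×10^6 multiplier
Silver → ±10% tolerance
47 × 1000000 = 47000000 Ω
Highest = 47000000 × (1 + 10/100) = 51700000 Ω.

51700000 Ω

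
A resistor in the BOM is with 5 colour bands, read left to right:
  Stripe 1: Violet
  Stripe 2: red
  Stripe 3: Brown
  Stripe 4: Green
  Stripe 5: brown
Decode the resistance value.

Violet → 7 (first significant figure)
Red → 2 (second significant figure)
Brown → 1 (third significant figure)
Green → ×10^5 multiplier
721 × 100000 = 72100000 Ω

72100000 Ω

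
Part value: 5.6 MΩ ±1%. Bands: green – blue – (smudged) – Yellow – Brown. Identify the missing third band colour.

5600000 Ω = 560 × 10^4.
The third band gives digit 0 of the significand, and 0 is black.

black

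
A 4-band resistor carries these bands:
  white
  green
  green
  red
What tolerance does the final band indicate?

The last band, red, is the tolerance band.
Red corresponds to ±2%.

±2%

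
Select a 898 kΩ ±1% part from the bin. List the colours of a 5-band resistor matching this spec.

grey, white, grey, orange, brown

898000 Ω = 898 × 10^3.
8 → grey
9 → white
8 → grey
Multiplier 10^3 → orange.
±1% tolerance → brown.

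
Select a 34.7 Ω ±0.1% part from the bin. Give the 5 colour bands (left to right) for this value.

orange, yellow, violet, gold, violet

34.7 Ω = 347 × 10^-1.
3 → orange
4 → yellow
7 → violet
Multiplier 10^-1 → gold.
±0.1% tolerance → violet.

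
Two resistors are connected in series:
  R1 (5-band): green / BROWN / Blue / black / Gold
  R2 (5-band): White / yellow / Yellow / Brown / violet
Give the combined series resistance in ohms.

9956 Ω

R1: green, brown, blue → 516; black ×1 → 516 Ω.
R2: white, yellow, yellow → 944; brown ×10 → 9440 Ω.
Series: 516 + 9440 = 9956 Ω.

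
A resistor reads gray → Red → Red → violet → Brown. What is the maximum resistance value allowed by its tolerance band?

Grey → 8 (first significant figure)
Red → 2 (second significant figure)
Red → 2 (third significant figure)
Violet → ×10^7 multiplier
Brown → ±1% tolerance
822 × 10000000 = 8220000000 Ω
Maximum = 8220000000 × (1 + 1/100) = 8302200000 Ω.

8302200000 Ω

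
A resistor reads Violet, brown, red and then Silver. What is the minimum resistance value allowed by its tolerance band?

Violet → 7 (first significant figure)
Brown → 1 (second significant figure)
Red → ×10^2 multiplier
Silver → ±10% tolerance
71 × 100 = 7100 Ω
Minimum = 7100 × (1 − 10/100) = 6390 Ω.

6390 Ω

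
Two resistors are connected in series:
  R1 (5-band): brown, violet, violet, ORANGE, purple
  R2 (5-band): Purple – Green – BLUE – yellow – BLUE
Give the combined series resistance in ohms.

R1: brown, violet, violet → 177; orange ×10^3 → 177000 Ω.
R2: violet, green, blue → 756; yellow ×10^4 → 7560000 Ω.
Series: 177000 + 7560000 = 7737000 Ω.

7737000 Ω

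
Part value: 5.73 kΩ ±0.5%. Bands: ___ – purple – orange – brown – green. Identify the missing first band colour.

green

5730 Ω = 573 × 10^1.
The first band gives digit 5 of the significand, and 5 is green.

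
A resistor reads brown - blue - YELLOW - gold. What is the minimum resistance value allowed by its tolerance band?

Brown → 1 (first significant figure)
Blue → 6 (second significant figure)
Yellow → ×10^4 multiplier
Gold → ±5% tolerance
16 × 10000 = 160000 Ω
Minimum = 160000 × (1 − 5/100) = 152000 Ω.

152000 Ω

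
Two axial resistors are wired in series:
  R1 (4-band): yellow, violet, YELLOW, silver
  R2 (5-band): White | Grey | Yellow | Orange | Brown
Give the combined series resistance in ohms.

1454000 Ω

R1: yellow, violet → 47; yellow ×10^4 → 470000 Ω.
R2: white, grey, yellow → 984; orange ×10^3 → 984000 Ω.
Series: 470000 + 984000 = 1454000 Ω.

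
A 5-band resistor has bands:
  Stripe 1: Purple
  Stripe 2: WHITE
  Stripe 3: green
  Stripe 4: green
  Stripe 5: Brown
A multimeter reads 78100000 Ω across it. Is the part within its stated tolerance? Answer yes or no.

no

Violet → 7 (first significant figure)
White → 9 (second significant figure)
Green → 5 (third significant figure)
Green → ×10^5 multiplier
Brown → ±1% tolerance
795 × 100000 = 79500000 Ω
Allowed range: 78705000 Ω to 80295000 Ω.
78100000 Ω lies outside that range.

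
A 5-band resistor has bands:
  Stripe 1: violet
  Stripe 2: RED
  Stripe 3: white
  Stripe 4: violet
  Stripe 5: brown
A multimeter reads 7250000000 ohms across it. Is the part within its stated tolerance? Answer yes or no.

Violet → 7 (first significant figure)
Red → 2 (second significant figure)
White → 9 (third significant figure)
Violet → ×10^7 multiplier
Brown → ±1% tolerance
729 × 10000000 = 7290000000 Ω
Allowed range: 7217100000 Ω to 7362900000 Ω.
7250000000 ohms lies inside that range.

yes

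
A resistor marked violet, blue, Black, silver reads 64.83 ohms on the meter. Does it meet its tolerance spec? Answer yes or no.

no

Violet → 7 (first significant figure)
Blue → 6 (second significant figure)
Black → ×1 multiplier
Silver → ±10% tolerance
76 × 1 = 76 Ω
Allowed range: 68.4 Ω to 83.6 Ω.
64.83 ohms lies outside that range.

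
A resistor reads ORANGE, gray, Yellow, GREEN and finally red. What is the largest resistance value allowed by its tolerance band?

Orange → 3 (first significant figure)
Grey → 8 (second significant figure)
Yellow → 4 (third significant figure)
Green → ×10^5 multiplier
Red → ±2% tolerance
384 × 100000 = 38400000 Ω
Largest = 38400000 × (1 + 2/100) = 39168000 Ω.

39168000 Ω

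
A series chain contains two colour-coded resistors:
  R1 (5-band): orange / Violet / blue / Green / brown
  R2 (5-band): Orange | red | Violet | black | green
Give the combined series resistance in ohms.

R1: orange, violet, blue → 376; green ×10^5 → 37600000 Ω.
R2: orange, red, violet → 327; black ×1 → 327 Ω.
Series: 37600000 + 327 = 37600327 Ω.

37600327 Ω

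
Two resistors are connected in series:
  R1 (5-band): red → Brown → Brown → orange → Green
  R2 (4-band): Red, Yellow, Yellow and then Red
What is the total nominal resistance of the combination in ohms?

451000 Ω

R1: red, brown, brown → 211; orange ×10^3 → 211000 Ω.
R2: red, yellow → 24; yellow ×10^4 → 240000 Ω.
Series: 211000 + 240000 = 451000 Ω.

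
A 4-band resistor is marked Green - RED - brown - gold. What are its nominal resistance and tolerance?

Green → 5 (first significant figure)
Red → 2 (second significant figure)
Brown → ×10 multiplier
Gold → ±5% tolerance
52 × 10 = 520 Ω

520 Ω ±5%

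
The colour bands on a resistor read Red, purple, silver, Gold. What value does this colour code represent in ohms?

Red → 2 (first significant figure)
Violet → 7 (second significant figure)
Silver → ×0.01 multiplier
27 × 0.01 = 0.27 Ω

0.27 Ω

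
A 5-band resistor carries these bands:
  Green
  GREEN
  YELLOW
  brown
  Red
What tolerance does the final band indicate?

±2%

The last band, red, is the tolerance band.
Red corresponds to ±2%.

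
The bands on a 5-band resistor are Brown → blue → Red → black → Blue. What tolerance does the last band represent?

±0.25%

The last band, blue, is the tolerance band.
Blue corresponds to ±0.25%.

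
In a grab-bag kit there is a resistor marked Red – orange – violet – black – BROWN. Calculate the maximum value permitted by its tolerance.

239.37 Ω

Red → 2 (first significant figure)
Orange → 3 (second significant figure)
Violet → 7 (third significant figure)
Black → ×1 multiplier
Brown → ±1% tolerance
237 × 1 = 237 Ω
Maximum = 237 × (1 + 1/100) = 239.37 Ω.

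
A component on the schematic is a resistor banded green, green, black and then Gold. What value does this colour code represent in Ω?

Green → 5 (first significant figure)
Green → 5 (second significant figure)
Black → ×1 multiplier
55 × 1 = 55 Ω

55 Ω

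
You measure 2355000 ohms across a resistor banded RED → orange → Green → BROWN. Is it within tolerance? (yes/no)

no

Red → 2 (first significant figure)
Orange → 3 (second significant figure)
Green → ×10^5 multiplier
Brown → ±1% tolerance
23 × 100000 = 2300000 Ω
Allowed range: 2277000 Ω to 2323000 Ω.
2355000 ohms lies outside that range.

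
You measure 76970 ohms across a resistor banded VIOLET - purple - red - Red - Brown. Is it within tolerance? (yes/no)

yes

Violet → 7 (first significant figure)
Violet → 7 (second significant figure)
Red → 2 (third significant figure)
Red → ×10^2 multiplier
Brown → ±1% tolerance
772 × 100 = 77200 Ω
Allowed range: 76428 Ω to 77972 Ω.
76970 ohms lies inside that range.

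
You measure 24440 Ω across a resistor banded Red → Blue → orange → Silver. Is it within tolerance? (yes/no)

yes

Red → 2 (first significant figure)
Blue → 6 (second significant figure)
Orange → ×10^3 multiplier
Silver → ±10% tolerance
26 × 1000 = 26000 Ω
Allowed range: 23400 Ω to 28600 Ω.
24440 Ω lies inside that range.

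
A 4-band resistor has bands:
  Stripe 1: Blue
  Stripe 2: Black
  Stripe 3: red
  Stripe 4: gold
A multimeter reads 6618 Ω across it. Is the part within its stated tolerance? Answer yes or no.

no

Blue → 6 (first significant figure)
Black → 0 (second significant figure)
Red → ×10^2 multiplier
Gold → ±5% tolerance
60 × 100 = 6000 Ω
Allowed range: 5700 Ω to 6300 Ω.
6618 Ω lies outside that range.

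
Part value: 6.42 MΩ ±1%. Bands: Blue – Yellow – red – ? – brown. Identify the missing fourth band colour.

yellow

6420000 Ω = 642 × 10^4.
The fourth band is the multiplier, 10^4, which is yellow.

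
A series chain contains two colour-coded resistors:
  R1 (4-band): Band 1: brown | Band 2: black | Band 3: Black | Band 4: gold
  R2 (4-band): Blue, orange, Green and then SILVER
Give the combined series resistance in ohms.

R1: brown, black → 10; black ×1 → 10 Ω.
R2: blue, orange → 63; green ×10^5 → 6300000 Ω.
Series: 10 + 6300000 = 6300010 Ω.

6300010 Ω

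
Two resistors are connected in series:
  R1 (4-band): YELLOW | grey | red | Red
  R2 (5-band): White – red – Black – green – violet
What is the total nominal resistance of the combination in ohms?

92004800 Ω

R1: yellow, grey → 48; red ×10^2 → 4800 Ω.
R2: white, red, black → 920; green ×10^5 → 92000000 Ω.
Series: 4800 + 92000000 = 92004800 Ω.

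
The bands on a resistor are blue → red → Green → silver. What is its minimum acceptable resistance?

5580000 Ω

Blue → 6 (first significant figure)
Red → 2 (second significant figure)
Green → ×10^5 multiplier
Silver → ±10% tolerance
62 × 100000 = 6200000 Ω
Minimum = 6200000 × (1 − 10/100) = 5580000 Ω.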